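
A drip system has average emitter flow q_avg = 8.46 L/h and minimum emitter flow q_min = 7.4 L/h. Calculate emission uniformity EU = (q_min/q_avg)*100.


EU = (q_min/q_avg)*100 = (7.4/8.46)*100 = 87.4704%

87.4704 %


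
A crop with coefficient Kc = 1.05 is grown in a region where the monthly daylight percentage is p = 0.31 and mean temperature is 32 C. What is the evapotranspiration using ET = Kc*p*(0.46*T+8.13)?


ET = Kc * p * (0.46*T + 8.13)
ET = 1.05 * 0.31 * (0.46*32 + 8.13)
ET = 1.05 * 0.31 * 22.8500

7.4377 mm/day


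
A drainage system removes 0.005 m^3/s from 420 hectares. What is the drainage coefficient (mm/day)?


DC = Q * 86400 / (A * 10000) * 1000
DC = 0.005 * 86400 / (420 * 10000) * 1000
DC = 432000.0000 / 4200000

0.1029 mm/day


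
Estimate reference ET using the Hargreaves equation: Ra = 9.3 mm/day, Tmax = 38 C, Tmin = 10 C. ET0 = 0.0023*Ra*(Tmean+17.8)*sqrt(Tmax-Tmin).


Tmean = (Tmax + Tmin)/2 = (38 + 10)/2 = 24.0
ET0 = 0.0023 * 9.3 * (24.0 + 17.8) * sqrt(38 - 10)
ET0 = 0.0023 * 9.3 * 41.8 * 5.291503

4.7311 mm/day


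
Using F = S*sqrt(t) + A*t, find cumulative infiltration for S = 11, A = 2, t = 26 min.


F = S*sqrt(t) + A*t
F = 11*sqrt(26) + 2*26
F = 11*5.099020 + 52

108.0892 mm


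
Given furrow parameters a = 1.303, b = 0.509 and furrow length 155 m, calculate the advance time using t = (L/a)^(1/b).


t = (L/a)^(1/b)
t = (155/1.303)^(1/0.509)
t = 118.956255^(1/0.509)

11950.3795 min


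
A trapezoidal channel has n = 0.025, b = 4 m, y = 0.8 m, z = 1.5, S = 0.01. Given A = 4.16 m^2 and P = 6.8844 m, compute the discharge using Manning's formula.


R = A/P = 4.16/6.8844 = 0.604265
Q = (1/0.025) * 4.16 * 0.604265^(2/3) * 0.01^0.5

11.8934 m^3/s


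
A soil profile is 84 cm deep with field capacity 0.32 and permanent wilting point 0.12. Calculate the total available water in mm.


AWC = (FC - PWP) * d * 10
AWC = (0.32 - 0.12) * 84 * 10
AWC = 0.2000 * 84 * 10

168.0000 mm


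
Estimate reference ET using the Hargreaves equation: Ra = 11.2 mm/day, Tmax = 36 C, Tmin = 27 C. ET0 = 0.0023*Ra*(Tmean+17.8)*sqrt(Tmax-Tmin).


Tmean = (Tmax + Tmin)/2 = (36 + 27)/2 = 31.5
ET0 = 0.0023 * 11.2 * (31.5 + 17.8) * sqrt(36 - 27)
ET0 = 0.0023 * 11.2 * 49.3 * 3.000000

3.8099 mm/day


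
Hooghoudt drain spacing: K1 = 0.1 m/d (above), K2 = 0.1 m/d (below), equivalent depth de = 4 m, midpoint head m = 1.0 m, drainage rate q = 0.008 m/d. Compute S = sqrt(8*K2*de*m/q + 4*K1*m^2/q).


S^2 = 8*K2*de*m/q + 4*K1*m^2/q
S^2 = 8*0.1*4*1.0/0.008 + 4*0.1*1.0^2/0.008
S = sqrt(450.0000)

21.2132 m


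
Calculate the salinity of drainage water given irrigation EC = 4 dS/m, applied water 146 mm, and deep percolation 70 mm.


EC_dw = EC_iw * D_iw / D_dw
EC_dw = 4 * 146 / 70
EC_dw = 584 / 70

8.3429 dS/m


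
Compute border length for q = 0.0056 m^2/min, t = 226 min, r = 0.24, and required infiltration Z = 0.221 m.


L = q*t/((1+r)*Z)
L = 0.0056*226/((1+0.24)*0.221)
L = 1.2656/0.27404

4.6183 m


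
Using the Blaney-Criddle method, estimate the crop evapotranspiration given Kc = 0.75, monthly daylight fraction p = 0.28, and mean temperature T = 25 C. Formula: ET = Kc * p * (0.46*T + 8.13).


ET = Kc * p * (0.46*T + 8.13)
ET = 0.75 * 0.28 * (0.46*25 + 8.13)
ET = 0.75 * 0.28 * 19.6300

4.1223 mm/day


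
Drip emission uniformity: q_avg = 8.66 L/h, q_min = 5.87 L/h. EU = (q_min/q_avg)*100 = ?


EU = (q_min/q_avg)*100 = (5.87/8.66)*100 = 67.7829%

67.7829 %


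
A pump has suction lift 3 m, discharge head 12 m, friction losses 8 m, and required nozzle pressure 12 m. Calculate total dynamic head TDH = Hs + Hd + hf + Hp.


TDH = Hs + Hd + hf + Hp = 3 + 12 + 8 + 12 = 35

35 m


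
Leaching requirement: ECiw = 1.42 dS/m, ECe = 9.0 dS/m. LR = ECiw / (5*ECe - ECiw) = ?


LR = ECiw / (5*ECe - ECiw)
LR = 1.42 / (5*9.0 - 1.42)
LR = 1.42 / 43.5800

0.0326


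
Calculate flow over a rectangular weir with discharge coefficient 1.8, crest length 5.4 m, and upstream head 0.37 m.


Q = C * L * H^(3/2) = 1.8 * 5.4 * 0.37^1.5 = 1.8 * 5.4 * 0.225062

2.1876 m^3/s


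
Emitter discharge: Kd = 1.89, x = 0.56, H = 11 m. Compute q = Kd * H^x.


q = Kd * H^x = 1.89 * 11^0.56 = 1.89 * 3.829834

7.2384 L/h


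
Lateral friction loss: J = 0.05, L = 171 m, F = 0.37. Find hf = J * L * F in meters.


hf = J * L * F = 0.05 * 171 * 0.37 = 3.1635 m

3.1635 m


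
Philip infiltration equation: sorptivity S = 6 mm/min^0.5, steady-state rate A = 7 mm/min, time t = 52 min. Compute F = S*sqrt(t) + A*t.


F = S*sqrt(t) + A*t
F = 6*sqrt(52) + 7*52
F = 6*7.211103 + 364

407.2666 mm


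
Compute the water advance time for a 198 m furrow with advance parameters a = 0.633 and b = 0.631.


t = (L/a)^(1/b)
t = (198/0.633)^(1/0.631)
t = 312.796209^(1/0.631)

9004.4169 min


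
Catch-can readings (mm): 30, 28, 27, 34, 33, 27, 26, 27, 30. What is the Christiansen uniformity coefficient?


mean = 29.111111 mm
MAD = 2.345679 mm
CU = (1 - 2.345679/29.111111)*100

91.9423 %


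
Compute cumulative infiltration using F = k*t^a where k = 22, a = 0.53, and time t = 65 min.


F = k * t^a = 22 * 65^0.53
F = 22 * 9.137851

201.0327 mm


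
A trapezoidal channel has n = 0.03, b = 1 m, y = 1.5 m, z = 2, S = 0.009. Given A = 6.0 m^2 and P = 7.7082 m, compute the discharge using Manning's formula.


R = A/P = 6.0/7.7082 = 0.778392
Q = (1/0.03) * 6.0 * 0.778392^(2/3) * 0.009^0.5

16.0552 m^3/s


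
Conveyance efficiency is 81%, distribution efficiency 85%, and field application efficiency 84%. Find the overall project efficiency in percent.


Ec = 0.81, Eb = 0.85, Ea = 0.84
E = 0.81 * 0.85 * 0.84 * 100 = 57.8340%

57.8340 %


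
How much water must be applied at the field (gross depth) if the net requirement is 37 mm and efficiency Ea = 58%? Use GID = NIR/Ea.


Ea = 58% = 0.58
GID = NIR / Ea = 37 / 0.58 = 63.7931 mm

63.7931 mm


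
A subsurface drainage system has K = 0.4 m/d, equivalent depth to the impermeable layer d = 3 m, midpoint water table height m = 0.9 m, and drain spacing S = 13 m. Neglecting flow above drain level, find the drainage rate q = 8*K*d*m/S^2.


q = 8*K*d*m/S^2
q = 8*0.4*3*0.9/13^2
q = 8.6400 / 169

0.0511 m/d


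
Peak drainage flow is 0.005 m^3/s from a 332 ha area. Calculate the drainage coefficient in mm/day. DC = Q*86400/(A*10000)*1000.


DC = Q * 86400 / (A * 10000) * 1000
DC = 0.005 * 86400 / (332 * 10000) * 1000
DC = 432000.0000 / 3320000

0.1301 mm/day


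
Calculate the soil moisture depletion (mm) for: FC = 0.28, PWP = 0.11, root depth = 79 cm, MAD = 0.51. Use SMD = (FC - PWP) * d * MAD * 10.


SMD = (FC - PWP) * d * MAD * 10
SMD = (0.28 - 0.11) * 79 * 0.51 * 10
SMD = 0.1700 * 79 * 0.51 * 10

68.4930 mm


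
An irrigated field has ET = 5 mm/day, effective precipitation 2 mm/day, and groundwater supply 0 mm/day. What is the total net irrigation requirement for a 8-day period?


Daily deficit = ET - Pe - GW = 5 - 2 - 0 = 3 mm/day
NIR = 3 * 8 = 24 mm

24.0000 mm


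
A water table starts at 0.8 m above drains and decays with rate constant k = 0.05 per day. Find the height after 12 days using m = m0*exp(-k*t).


m = m0 * exp(-k*t)
m = 0.8 * exp(-0.05 * 12)
m = 0.8 * exp(-0.6000)

0.4390 m


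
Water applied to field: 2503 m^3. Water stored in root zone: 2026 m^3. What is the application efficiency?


Ea = V_root / V_field * 100 = 2026 / 2503 * 100 = 80.9429%

80.9429 %


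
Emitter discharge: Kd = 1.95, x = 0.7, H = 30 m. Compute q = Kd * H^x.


q = Kd * H^x = 1.95 * 30^0.7 = 1.95 * 10.813963

21.0872 L/h


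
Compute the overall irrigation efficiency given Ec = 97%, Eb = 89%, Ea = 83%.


Ec = 0.97, Eb = 0.89, Ea = 0.83
E = 0.97 * 0.89 * 0.83 * 100 = 71.6539%

71.6539 %


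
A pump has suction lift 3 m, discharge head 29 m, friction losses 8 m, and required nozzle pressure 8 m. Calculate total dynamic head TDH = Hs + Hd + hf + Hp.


TDH = Hs + Hd + hf + Hp = 3 + 29 + 8 + 8 = 48

48 m


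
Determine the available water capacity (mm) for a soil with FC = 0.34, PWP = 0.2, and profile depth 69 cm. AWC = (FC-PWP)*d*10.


AWC = (FC - PWP) * d * 10
AWC = (0.34 - 0.2) * 69 * 10
AWC = 0.1400 * 69 * 10

96.6000 mm


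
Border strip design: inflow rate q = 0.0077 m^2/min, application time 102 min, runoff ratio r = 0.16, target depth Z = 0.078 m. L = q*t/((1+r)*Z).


L = q*t/((1+r)*Z)
L = 0.0077*102/((1+0.16)*0.078)
L = 0.7854/0.09048

8.6804 m


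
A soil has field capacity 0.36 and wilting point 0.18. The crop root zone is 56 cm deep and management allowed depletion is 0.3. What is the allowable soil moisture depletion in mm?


SMD = (FC - PWP) * d * MAD * 10
SMD = (0.36 - 0.18) * 56 * 0.3 * 10
SMD = 0.1800 * 56 * 0.3 * 10

30.2400 mm


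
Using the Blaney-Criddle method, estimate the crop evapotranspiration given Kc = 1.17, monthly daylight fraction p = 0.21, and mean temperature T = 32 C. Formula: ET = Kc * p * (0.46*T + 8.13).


ET = Kc * p * (0.46*T + 8.13)
ET = 1.17 * 0.21 * (0.46*32 + 8.13)
ET = 1.17 * 0.21 * 22.8500

5.6142 mm/day


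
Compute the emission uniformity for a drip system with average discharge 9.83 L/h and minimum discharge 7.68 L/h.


EU = (q_min/q_avg)*100 = (7.68/9.83)*100 = 78.1282%

78.1282 %


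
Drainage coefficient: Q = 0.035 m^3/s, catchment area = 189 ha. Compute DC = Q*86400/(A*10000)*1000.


DC = Q * 86400 / (A * 10000) * 1000
DC = 0.035 * 86400 / (189 * 10000) * 1000
DC = 3024000.0000 / 1890000

1.6000 mm/day


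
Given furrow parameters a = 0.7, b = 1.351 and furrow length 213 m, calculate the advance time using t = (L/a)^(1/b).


t = (L/a)^(1/b)
t = (213/0.7)^(1/1.351)
t = 304.285714^(1/1.351)

68.8821 min


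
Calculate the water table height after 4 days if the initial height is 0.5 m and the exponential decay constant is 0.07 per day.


m = m0 * exp(-k*t)
m = 0.5 * exp(-0.07 * 4)
m = 0.5 * exp(-0.2800)

0.3779 m


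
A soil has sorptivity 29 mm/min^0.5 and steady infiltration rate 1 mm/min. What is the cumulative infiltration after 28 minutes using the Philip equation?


F = S*sqrt(t) + A*t
F = 29*sqrt(28) + 1*28
F = 29*5.291503 + 28

181.4536 mm


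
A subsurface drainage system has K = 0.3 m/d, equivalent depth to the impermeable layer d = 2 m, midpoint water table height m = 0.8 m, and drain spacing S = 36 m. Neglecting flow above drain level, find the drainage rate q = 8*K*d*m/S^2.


q = 8*K*d*m/S^2
q = 8*0.3*2*0.8/36^2
q = 3.8400 / 1296

0.0030 m/d


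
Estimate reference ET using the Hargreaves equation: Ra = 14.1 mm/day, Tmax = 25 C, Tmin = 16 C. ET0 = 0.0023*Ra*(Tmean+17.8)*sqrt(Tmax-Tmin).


Tmean = (Tmax + Tmin)/2 = (25 + 16)/2 = 20.5
ET0 = 0.0023 * 14.1 * (20.5 + 17.8) * sqrt(25 - 16)
ET0 = 0.0023 * 14.1 * 38.3 * 3.000000

3.7262 mm/day


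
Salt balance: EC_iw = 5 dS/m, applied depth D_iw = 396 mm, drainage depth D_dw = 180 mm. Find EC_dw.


EC_dw = EC_iw * D_iw / D_dw
EC_dw = 5 * 396 / 180
EC_dw = 1980 / 180

11.0000 dS/m


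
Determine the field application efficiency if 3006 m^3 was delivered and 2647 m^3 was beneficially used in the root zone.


Ea = V_root / V_field * 100 = 2647 / 3006 * 100 = 88.0572%

88.0572 %


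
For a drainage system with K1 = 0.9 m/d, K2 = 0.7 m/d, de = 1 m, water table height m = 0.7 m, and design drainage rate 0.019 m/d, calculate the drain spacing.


S^2 = 8*K2*de*m/q + 4*K1*m^2/q
S^2 = 8*0.7*1*0.7/0.019 + 4*0.9*0.7^2/0.019
S = sqrt(299.1579)

17.2962 m


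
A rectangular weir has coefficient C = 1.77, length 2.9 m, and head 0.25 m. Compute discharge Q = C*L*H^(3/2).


Q = C * L * H^(3/2) = 1.77 * 2.9 * 0.25^1.5 = 1.77 * 2.9 * 0.125000

0.6416 m^3/s


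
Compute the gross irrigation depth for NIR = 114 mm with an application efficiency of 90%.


Ea = 90% = 0.9
GID = NIR / Ea = 114 / 0.9 = 126.6667 mm

126.6667 mm


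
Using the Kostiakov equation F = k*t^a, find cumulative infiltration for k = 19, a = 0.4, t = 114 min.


F = k * t^a = 19 * 114^0.4
F = 19 * 6.649086

126.3326 mm


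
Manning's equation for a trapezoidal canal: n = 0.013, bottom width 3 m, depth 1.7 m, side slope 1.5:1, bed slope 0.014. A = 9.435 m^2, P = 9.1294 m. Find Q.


R = A/P = 9.435/9.1294 = 1.033474
Q = (1/0.013) * 9.435 * 1.033474^(2/3) * 0.014^0.5

87.7800 m^3/s


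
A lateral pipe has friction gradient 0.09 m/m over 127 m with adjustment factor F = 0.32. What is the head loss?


hf = J * L * F = 0.09 * 127 * 0.32 = 3.6576 m

3.6576 m


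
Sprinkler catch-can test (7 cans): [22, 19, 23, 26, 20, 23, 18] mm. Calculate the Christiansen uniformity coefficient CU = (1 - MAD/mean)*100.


mean = 21.571429 mm
MAD = 2.204082 mm
CU = (1 - 2.204082/21.571429)*100

89.7824 %


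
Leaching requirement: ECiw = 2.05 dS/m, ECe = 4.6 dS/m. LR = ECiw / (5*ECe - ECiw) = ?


LR = ECiw / (5*ECe - ECiw)
LR = 2.05 / (5*4.6 - 2.05)
LR = 2.05 / 20.9500

0.0979


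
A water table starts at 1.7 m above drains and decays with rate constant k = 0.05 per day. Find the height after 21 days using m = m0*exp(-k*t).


m = m0 * exp(-k*t)
m = 1.7 * exp(-0.05 * 21)
m = 1.7 * exp(-1.0500)

0.5949 m


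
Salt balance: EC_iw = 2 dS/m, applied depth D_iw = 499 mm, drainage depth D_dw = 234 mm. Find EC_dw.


EC_dw = EC_iw * D_iw / D_dw
EC_dw = 2 * 499 / 234
EC_dw = 998 / 234

4.2650 dS/m


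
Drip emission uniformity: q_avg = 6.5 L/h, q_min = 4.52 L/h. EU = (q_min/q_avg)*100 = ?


EU = (q_min/q_avg)*100 = (4.52/6.5)*100 = 69.5385%

69.5385 %


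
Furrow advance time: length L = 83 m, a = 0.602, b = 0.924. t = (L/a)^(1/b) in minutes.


t = (L/a)^(1/b)
t = (83/0.602)^(1/0.924)
t = 137.873754^(1/0.924)

206.7551 min


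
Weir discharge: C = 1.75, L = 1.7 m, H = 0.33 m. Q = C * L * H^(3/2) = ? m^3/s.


Q = C * L * H^(3/2) = 1.75 * 1.7 * 0.33^1.5 = 1.75 * 1.7 * 0.189571

0.5640 m^3/s


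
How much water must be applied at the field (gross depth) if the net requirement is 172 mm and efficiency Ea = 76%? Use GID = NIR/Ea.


Ea = 76% = 0.76
GID = NIR / Ea = 172 / 0.76 = 226.3158 mm

226.3158 mm


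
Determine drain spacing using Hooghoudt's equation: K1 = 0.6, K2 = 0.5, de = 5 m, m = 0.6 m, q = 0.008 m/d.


S^2 = 8*K2*de*m/q + 4*K1*m^2/q
S^2 = 8*0.5*5*0.6/0.008 + 4*0.6*0.6^2/0.008
S = sqrt(1608.0000)

40.0999 m


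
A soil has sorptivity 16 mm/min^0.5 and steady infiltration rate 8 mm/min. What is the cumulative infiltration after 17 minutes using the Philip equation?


F = S*sqrt(t) + A*t
F = 16*sqrt(17) + 8*17
F = 16*4.123106 + 136

201.9697 mm


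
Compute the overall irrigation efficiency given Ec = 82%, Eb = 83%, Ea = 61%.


Ec = 0.82, Eb = 0.83, Ea = 0.61
E = 0.82 * 0.83 * 0.61 * 100 = 41.5166%

41.5166 %


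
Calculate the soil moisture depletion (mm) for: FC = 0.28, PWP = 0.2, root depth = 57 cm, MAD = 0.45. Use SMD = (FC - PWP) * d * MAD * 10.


SMD = (FC - PWP) * d * MAD * 10
SMD = (0.28 - 0.2) * 57 * 0.45 * 10
SMD = 0.0800 * 57 * 0.45 * 10

20.5200 mm


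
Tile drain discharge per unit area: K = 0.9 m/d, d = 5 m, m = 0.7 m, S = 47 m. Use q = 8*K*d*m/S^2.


q = 8*K*d*m/S^2
q = 8*0.9*5*0.7/47^2
q = 25.2000 / 2209

0.0114 m/d


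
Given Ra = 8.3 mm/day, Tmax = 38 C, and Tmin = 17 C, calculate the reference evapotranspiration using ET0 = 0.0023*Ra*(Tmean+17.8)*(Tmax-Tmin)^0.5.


Tmean = (Tmax + Tmin)/2 = (38 + 17)/2 = 27.5
ET0 = 0.0023 * 8.3 * (27.5 + 17.8) * sqrt(38 - 17)
ET0 = 0.0023 * 8.3 * 45.3 * 4.582576

3.9629 mm/day


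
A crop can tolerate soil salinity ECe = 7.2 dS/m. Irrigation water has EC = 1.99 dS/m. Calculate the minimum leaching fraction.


LR = ECiw / (5*ECe - ECiw)
LR = 1.99 / (5*7.2 - 1.99)
LR = 1.99 / 34.0100

0.0585


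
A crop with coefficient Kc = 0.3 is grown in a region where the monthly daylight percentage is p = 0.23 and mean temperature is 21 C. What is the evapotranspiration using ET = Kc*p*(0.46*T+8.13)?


ET = Kc * p * (0.46*T + 8.13)
ET = 0.3 * 0.23 * (0.46*21 + 8.13)
ET = 0.3 * 0.23 * 17.7900

1.2275 mm/day


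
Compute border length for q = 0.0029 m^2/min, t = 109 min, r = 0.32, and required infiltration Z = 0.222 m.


L = q*t/((1+r)*Z)
L = 0.0029*109/((1+0.32)*0.222)
L = 0.3161/0.29304

1.0787 m


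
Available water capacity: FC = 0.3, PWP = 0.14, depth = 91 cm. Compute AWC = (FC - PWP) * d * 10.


AWC = (FC - PWP) * d * 10
AWC = (0.3 - 0.14) * 91 * 10
AWC = 0.1600 * 91 * 10

145.6000 mm


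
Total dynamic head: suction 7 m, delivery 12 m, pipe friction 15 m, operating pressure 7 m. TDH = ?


TDH = Hs + Hd + hf + Hp = 7 + 12 + 15 + 7 = 41

41 m


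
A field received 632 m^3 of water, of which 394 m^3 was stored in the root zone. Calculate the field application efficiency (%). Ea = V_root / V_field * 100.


Ea = V_root / V_field * 100 = 394 / 632 * 100 = 62.3418%

62.3418 %


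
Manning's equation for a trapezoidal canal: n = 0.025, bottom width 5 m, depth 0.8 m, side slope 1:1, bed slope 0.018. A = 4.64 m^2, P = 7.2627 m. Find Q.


R = A/P = 4.64/7.2627 = 0.638881
Q = (1/0.025) * 4.64 * 0.638881^(2/3) * 0.018^0.5

18.4712 m^3/s


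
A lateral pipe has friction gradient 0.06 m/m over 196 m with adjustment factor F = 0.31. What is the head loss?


hf = J * L * F = 0.06 * 196 * 0.31 = 3.6456 m

3.6456 m


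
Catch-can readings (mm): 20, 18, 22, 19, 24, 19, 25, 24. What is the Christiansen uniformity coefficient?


mean = 21.375000 mm
MAD = 2.375000 mm
CU = (1 - 2.375000/21.375000)*100

88.8889 %


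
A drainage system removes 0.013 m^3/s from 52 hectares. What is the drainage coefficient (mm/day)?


DC = Q * 86400 / (A * 10000) * 1000
DC = 0.013 * 86400 / (52 * 10000) * 1000
DC = 1123200.0000 / 520000

2.1600 mm/day


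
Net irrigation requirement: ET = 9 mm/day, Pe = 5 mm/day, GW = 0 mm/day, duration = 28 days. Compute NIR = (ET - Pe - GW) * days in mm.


Daily deficit = ET - Pe - GW = 9 - 5 - 0 = 4 mm/day
NIR = 4 * 28 = 112 mm

112.0000 mm


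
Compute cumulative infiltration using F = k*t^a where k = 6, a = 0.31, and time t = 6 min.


F = k * t^a = 6 * 6^0.31
F = 6 * 1.742717

10.4563 mm


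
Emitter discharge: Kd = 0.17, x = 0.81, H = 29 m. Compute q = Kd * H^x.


q = Kd * H^x = 0.17 * 29^0.81 = 0.17 * 15.294750

2.6001 L/h


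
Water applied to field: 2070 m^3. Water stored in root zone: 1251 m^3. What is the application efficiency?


Ea = V_root / V_field * 100 = 1251 / 2070 * 100 = 60.4348%

60.4348 %


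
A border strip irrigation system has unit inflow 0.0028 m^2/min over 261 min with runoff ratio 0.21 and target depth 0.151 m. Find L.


L = q*t/((1+r)*Z)
L = 0.0028*261/((1+0.21)*0.151)
L = 0.7308/0.18271

3.9998 m


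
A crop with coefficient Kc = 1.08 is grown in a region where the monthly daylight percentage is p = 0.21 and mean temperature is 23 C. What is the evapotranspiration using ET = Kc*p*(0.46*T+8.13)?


ET = Kc * p * (0.46*T + 8.13)
ET = 1.08 * 0.21 * (0.46*23 + 8.13)
ET = 1.08 * 0.21 * 18.7100

4.2434 mm/day


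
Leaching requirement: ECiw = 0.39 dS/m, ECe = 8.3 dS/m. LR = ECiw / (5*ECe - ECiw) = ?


LR = ECiw / (5*ECe - ECiw)
LR = 0.39 / (5*8.3 - 0.39)
LR = 0.39 / 41.1100

0.0095


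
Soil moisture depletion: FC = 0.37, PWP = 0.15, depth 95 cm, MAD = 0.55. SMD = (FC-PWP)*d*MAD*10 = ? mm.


SMD = (FC - PWP) * d * MAD * 10
SMD = (0.37 - 0.15) * 95 * 0.55 * 10
SMD = 0.2200 * 95 * 0.55 * 10

114.9500 mm


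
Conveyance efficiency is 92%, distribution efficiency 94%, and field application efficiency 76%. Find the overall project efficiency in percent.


Ec = 0.92, Eb = 0.94, Ea = 0.76
E = 0.92 * 0.94 * 0.76 * 100 = 65.7248%

65.7248 %


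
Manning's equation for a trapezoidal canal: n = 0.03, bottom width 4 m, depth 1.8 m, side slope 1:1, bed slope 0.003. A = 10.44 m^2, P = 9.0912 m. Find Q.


R = A/P = 10.44/9.0912 = 1.148363
Q = (1/0.03) * 10.44 * 1.148363^(2/3) * 0.003^0.5

20.9022 m^3/s


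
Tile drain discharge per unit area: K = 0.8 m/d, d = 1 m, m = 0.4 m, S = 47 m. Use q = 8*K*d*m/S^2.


q = 8*K*d*m/S^2
q = 8*0.8*1*0.4/47^2
q = 2.5600 / 2209

0.0012 m/d


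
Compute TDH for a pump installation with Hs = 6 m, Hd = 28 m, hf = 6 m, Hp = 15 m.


TDH = Hs + Hd + hf + Hp = 6 + 28 + 6 + 15 = 55

55 m


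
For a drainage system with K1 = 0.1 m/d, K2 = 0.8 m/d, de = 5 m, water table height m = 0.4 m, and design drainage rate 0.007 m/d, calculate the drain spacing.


S^2 = 8*K2*de*m/q + 4*K1*m^2/q
S^2 = 8*0.8*5*0.4/0.007 + 4*0.1*0.4^2/0.007
S = sqrt(1837.7143)

42.8686 m


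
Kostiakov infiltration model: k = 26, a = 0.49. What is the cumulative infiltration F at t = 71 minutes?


F = k * t^a = 26 * 71^0.49
F = 26 * 8.074518

209.9375 mm


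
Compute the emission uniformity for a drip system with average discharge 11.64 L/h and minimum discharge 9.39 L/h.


EU = (q_min/q_avg)*100 = (9.39/11.64)*100 = 80.6701%

80.6701 %


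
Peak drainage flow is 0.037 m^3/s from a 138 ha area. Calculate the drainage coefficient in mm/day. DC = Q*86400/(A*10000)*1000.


DC = Q * 86400 / (A * 10000) * 1000
DC = 0.037 * 86400 / (138 * 10000) * 1000
DC = 3196800.0000 / 1380000

2.3165 mm/day


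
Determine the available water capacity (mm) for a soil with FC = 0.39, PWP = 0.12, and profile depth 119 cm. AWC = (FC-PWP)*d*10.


AWC = (FC - PWP) * d * 10
AWC = (0.39 - 0.12) * 119 * 10
AWC = 0.2700 * 119 * 10

321.3000 mm


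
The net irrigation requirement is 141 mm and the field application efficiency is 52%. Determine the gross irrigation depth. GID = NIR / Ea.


Ea = 52% = 0.52
GID = NIR / Ea = 141 / 0.52 = 271.1538 mm

271.1538 mm


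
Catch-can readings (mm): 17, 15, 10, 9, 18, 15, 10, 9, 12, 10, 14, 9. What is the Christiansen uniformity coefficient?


mean = 12.333333 mm
MAD = 2.888889 mm
CU = (1 - 2.888889/12.333333)*100

76.5766 %


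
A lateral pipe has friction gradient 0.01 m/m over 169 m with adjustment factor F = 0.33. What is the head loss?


hf = J * L * F = 0.01 * 169 * 0.33 = 0.5577 m

0.5577 m


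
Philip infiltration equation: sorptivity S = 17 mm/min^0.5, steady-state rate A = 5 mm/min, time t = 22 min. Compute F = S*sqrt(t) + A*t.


F = S*sqrt(t) + A*t
F = 17*sqrt(22) + 5*22
F = 17*4.690416 + 110

189.7371 mm


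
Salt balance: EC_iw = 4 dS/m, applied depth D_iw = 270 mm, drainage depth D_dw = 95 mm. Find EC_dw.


EC_dw = EC_iw * D_iw / D_dw
EC_dw = 4 * 270 / 95
EC_dw = 1080 / 95

11.3684 dS/m


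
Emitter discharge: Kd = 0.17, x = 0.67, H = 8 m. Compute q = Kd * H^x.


q = Kd * H^x = 0.17 * 8^0.67 = 0.17 * 4.027822

0.6847 L/h


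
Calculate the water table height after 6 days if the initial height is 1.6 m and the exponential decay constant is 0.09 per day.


m = m0 * exp(-k*t)
m = 1.6 * exp(-0.09 * 6)
m = 1.6 * exp(-0.5400)

0.9324 m


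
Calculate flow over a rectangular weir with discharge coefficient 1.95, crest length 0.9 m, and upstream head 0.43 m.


Q = C * L * H^(3/2) = 1.95 * 0.9 * 0.43^1.5 = 1.95 * 0.9 * 0.281970

0.4949 m^3/s


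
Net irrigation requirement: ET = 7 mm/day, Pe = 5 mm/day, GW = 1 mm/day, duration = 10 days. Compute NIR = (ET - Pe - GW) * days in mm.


Daily deficit = ET - Pe - GW = 7 - 5 - 1 = 1 mm/day
NIR = 1 * 10 = 10 mm

10.0000 mm


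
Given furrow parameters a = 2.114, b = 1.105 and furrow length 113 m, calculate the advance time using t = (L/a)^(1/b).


t = (L/a)^(1/b)
t = (113/2.114)^(1/1.105)
t = 53.453169^(1/1.105)

36.6249 min


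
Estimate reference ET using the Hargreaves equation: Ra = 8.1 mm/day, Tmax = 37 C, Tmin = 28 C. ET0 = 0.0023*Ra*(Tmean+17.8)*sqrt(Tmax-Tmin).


Tmean = (Tmax + Tmin)/2 = (37 + 28)/2 = 32.5
ET0 = 0.0023 * 8.1 * (32.5 + 17.8) * sqrt(37 - 28)
ET0 = 0.0023 * 8.1 * 50.3 * 3.000000

2.8113 mm/day


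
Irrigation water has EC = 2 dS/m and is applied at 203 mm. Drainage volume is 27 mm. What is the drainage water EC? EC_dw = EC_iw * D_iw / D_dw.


EC_dw = EC_iw * D_iw / D_dw
EC_dw = 2 * 203 / 27
EC_dw = 406 / 27

15.0370 dS/m


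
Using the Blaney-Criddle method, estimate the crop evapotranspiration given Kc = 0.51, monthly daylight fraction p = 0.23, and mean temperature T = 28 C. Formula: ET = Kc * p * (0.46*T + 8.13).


ET = Kc * p * (0.46*T + 8.13)
ET = 0.51 * 0.23 * (0.46*28 + 8.13)
ET = 0.51 * 0.23 * 21.0100

2.4645 mm/day


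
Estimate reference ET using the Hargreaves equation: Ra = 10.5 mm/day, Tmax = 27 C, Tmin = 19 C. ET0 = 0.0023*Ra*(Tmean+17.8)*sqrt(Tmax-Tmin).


Tmean = (Tmax + Tmin)/2 = (27 + 19)/2 = 23.0
ET0 = 0.0023 * 10.5 * (23.0 + 17.8) * sqrt(27 - 19)
ET0 = 0.0023 * 10.5 * 40.8 * 2.828427

2.7869 mm/day


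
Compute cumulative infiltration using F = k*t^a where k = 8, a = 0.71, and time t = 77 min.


F = k * t^a = 8 * 77^0.71
F = 8 * 21.847835

174.7827 mm


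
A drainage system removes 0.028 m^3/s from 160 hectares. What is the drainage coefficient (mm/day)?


DC = Q * 86400 / (A * 10000) * 1000
DC = 0.028 * 86400 / (160 * 10000) * 1000
DC = 2419200.0000 / 1600000

1.5120 mm/day


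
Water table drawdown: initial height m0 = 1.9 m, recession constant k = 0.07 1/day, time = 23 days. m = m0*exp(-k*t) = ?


m = m0 * exp(-k*t)
m = 1.9 * exp(-0.07 * 23)
m = 1.9 * exp(-1.6100)

0.3798 m


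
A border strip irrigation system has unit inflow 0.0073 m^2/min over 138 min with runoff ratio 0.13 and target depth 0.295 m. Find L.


L = q*t/((1+r)*Z)
L = 0.0073*138/((1+0.13)*0.295)
L = 1.0074/0.33335

3.0220 m


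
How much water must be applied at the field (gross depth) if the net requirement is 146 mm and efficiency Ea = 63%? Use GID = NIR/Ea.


Ea = 63% = 0.63
GID = NIR / Ea = 146 / 0.63 = 231.7460 mm

231.7460 mm


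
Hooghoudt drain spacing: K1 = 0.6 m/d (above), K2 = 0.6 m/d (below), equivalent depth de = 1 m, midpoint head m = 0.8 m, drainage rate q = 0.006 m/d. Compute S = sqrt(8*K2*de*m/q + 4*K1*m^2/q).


S^2 = 8*K2*de*m/q + 4*K1*m^2/q
S^2 = 8*0.6*1*0.8/0.006 + 4*0.6*0.8^2/0.006
S = sqrt(896.0000)

29.9333 m


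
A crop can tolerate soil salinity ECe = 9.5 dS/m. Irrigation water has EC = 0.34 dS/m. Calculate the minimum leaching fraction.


LR = ECiw / (5*ECe - ECiw)
LR = 0.34 / (5*9.5 - 0.34)
LR = 0.34 / 47.1600

0.0072


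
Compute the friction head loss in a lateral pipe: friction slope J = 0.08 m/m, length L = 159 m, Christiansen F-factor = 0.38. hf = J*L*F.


hf = J * L * F = 0.08 * 159 * 0.38 = 4.8336 m

4.8336 m


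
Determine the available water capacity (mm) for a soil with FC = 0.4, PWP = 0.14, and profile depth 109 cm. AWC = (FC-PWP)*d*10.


AWC = (FC - PWP) * d * 10
AWC = (0.4 - 0.14) * 109 * 10
AWC = 0.2600 * 109 * 10

283.4000 mm


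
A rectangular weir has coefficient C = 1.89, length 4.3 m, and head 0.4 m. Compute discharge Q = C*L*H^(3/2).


Q = C * L * H^(3/2) = 1.89 * 4.3 * 0.4^1.5 = 1.89 * 4.3 * 0.252982

2.0560 m^3/s


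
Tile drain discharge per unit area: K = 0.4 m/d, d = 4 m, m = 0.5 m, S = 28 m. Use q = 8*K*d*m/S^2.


q = 8*K*d*m/S^2
q = 8*0.4*4*0.5/28^2
q = 6.4000 / 784

0.0082 m/d


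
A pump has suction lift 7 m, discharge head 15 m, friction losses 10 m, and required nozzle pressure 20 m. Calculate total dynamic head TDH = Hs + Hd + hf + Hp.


TDH = Hs + Hd + hf + Hp = 7 + 15 + 10 + 20 = 52

52 m


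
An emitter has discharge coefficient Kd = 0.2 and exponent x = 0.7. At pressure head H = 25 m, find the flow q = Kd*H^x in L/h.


q = Kd * H^x = 0.2 * 25^0.7 = 0.2 * 9.518270

1.9037 L/h


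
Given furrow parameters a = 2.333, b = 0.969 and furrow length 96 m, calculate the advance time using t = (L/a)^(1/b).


t = (L/a)^(1/b)
t = (96/2.333)^(1/0.969)
t = 41.148736^(1/0.969)

46.3450 min


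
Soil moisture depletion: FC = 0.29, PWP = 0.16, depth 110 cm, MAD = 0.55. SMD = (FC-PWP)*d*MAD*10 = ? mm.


SMD = (FC - PWP) * d * MAD * 10
SMD = (0.29 - 0.16) * 110 * 0.55 * 10
SMD = 0.1300 * 110 * 0.55 * 10

78.6500 mm


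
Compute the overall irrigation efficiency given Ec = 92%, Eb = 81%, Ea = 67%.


Ec = 0.92, Eb = 0.81, Ea = 0.67
E = 0.92 * 0.81 * 0.67 * 100 = 49.9284%

49.9284 %


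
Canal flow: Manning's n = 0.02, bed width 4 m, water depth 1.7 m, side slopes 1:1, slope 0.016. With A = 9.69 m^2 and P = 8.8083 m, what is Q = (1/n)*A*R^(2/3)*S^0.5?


R = A/P = 9.69/8.8083 = 1.100099
Q = (1/0.02) * 9.69 * 1.100099^(2/3) * 0.016^0.5

65.3093 m^3/s


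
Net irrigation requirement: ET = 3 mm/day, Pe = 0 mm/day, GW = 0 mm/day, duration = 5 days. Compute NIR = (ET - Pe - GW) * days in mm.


Daily deficit = ET - Pe - GW = 3 - 0 - 0 = 3 mm/day
NIR = 3 * 5 = 15 mm

15.0000 mm


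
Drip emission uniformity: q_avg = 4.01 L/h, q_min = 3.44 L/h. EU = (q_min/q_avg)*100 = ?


EU = (q_min/q_avg)*100 = (3.44/4.01)*100 = 85.7855%

85.7855 %


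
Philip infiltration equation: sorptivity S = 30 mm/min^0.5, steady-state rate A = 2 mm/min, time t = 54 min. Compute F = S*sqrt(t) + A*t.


F = S*sqrt(t) + A*t
F = 30*sqrt(54) + 2*54
F = 30*7.348469 + 108

328.4541 mm


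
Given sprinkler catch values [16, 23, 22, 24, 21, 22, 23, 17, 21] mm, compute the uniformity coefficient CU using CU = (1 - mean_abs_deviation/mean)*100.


mean = 21.000000 mm
MAD = 2.000000 mm
CU = (1 - 2.000000/21.000000)*100

90.4762 %


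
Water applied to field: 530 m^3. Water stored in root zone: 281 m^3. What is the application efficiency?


Ea = V_root / V_field * 100 = 281 / 530 * 100 = 53.0189%

53.0189 %


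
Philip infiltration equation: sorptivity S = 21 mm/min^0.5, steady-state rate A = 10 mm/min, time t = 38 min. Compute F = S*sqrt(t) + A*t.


F = S*sqrt(t) + A*t
F = 21*sqrt(38) + 10*38
F = 21*6.164414 + 380

509.4527 mm


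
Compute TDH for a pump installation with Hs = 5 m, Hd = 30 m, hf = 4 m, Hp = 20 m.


TDH = Hs + Hd + hf + Hp = 5 + 30 + 4 + 20 = 59

59 m


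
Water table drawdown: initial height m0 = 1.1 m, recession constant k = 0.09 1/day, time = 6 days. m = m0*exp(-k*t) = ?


m = m0 * exp(-k*t)
m = 1.1 * exp(-0.09 * 6)
m = 1.1 * exp(-0.5400)

0.6410 m


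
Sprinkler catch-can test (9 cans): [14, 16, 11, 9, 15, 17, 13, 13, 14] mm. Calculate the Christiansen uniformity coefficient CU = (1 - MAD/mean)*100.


mean = 13.555556 mm
MAD = 1.827160 mm
CU = (1 - 1.827160/13.555556)*100

86.5210 %


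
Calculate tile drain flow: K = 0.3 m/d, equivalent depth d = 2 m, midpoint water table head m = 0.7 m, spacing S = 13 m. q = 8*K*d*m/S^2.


q = 8*K*d*m/S^2
q = 8*0.3*2*0.7/13^2
q = 3.3600 / 169

0.0199 m/d


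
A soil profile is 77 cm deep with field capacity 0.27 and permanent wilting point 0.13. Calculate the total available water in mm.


AWC = (FC - PWP) * d * 10
AWC = (0.27 - 0.13) * 77 * 10
AWC = 0.1400 * 77 * 10

107.8000 mm


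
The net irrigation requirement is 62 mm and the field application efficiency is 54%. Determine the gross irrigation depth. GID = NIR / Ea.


Ea = 54% = 0.54
GID = NIR / Ea = 62 / 0.54 = 114.8148 mm

114.8148 mm


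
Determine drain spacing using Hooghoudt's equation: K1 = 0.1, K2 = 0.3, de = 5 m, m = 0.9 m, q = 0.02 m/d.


S^2 = 8*K2*de*m/q + 4*K1*m^2/q
S^2 = 8*0.3*5*0.9/0.02 + 4*0.1*0.9^2/0.02
S = sqrt(556.2000)

23.5839 m


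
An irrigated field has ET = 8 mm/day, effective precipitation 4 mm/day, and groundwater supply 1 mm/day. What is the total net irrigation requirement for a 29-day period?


Daily deficit = ET - Pe - GW = 8 - 4 - 1 = 3 mm/day
NIR = 3 * 29 = 87 mm

87.0000 mm


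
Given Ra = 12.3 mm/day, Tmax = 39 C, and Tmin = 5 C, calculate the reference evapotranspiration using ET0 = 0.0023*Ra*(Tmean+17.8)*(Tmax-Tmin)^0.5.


Tmean = (Tmax + Tmin)/2 = (39 + 5)/2 = 22.0
ET0 = 0.0023 * 12.3 * (22.0 + 17.8) * sqrt(39 - 5)
ET0 = 0.0023 * 12.3 * 39.8 * 5.830952

6.5653 mm/day


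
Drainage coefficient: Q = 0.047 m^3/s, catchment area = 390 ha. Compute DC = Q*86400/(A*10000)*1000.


DC = Q * 86400 / (A * 10000) * 1000
DC = 0.047 * 86400 / (390 * 10000) * 1000
DC = 4060800.0000 / 3900000

1.0412 mm/day


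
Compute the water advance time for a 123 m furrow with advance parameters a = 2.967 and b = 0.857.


t = (L/a)^(1/b)
t = (123/2.967)^(1/0.857)
t = 41.456016^(1/0.857)

77.1792 min


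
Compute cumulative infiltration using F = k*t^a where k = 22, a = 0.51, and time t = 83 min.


F = k * t^a = 22 * 83^0.51
F = 22 * 9.522036

209.4848 mm


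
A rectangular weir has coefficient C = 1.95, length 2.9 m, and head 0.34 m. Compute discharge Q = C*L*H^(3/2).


Q = C * L * H^(3/2) = 1.95 * 2.9 * 0.34^1.5 = 1.95 * 2.9 * 0.198252

1.1211 m^3/s


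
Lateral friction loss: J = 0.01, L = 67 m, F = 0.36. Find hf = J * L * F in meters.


hf = J * L * F = 0.01 * 67 * 0.36 = 0.2412 m

0.2412 m


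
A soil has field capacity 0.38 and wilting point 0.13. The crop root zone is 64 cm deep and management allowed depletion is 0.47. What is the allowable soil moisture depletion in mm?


SMD = (FC - PWP) * d * MAD * 10
SMD = (0.38 - 0.13) * 64 * 0.47 * 10
SMD = 0.2500 * 64 * 0.47 * 10

75.2000 mm


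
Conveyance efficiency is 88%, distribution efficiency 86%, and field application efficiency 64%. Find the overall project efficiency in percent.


Ec = 0.88, Eb = 0.86, Ea = 0.64
E = 0.88 * 0.86 * 0.64 * 100 = 48.4352%

48.4352 %


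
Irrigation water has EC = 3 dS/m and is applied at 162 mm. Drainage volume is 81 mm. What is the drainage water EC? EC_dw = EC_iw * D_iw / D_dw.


EC_dw = EC_iw * D_iw / D_dw
EC_dw = 3 * 162 / 81
EC_dw = 486 / 81

6.0000 dS/m


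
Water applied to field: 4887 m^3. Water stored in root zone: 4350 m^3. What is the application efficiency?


Ea = V_root / V_field * 100 = 4350 / 4887 * 100 = 89.0117%

89.0117 %


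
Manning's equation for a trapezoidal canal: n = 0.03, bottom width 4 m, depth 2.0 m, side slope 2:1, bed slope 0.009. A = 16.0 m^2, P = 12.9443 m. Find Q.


R = A/P = 16.0/12.9443 = 1.236065
Q = (1/0.03) * 16.0 * 1.236065^(2/3) * 0.009^0.5

58.2748 m^3/s


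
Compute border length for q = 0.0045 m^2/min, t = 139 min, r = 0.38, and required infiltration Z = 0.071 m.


L = q*t/((1+r)*Z)
L = 0.0045*139/((1+0.38)*0.071)
L = 0.6255/0.09798

6.3840 m


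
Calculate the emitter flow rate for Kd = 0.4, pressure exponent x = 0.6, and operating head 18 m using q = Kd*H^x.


q = Kd * H^x = 0.4 * 18^0.6 = 0.4 * 5.664525

2.2658 L/h


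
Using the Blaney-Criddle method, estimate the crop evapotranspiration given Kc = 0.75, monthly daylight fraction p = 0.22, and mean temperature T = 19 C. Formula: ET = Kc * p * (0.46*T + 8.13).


ET = Kc * p * (0.46*T + 8.13)
ET = 0.75 * 0.22 * (0.46*19 + 8.13)
ET = 0.75 * 0.22 * 16.8700

2.7836 mm/day


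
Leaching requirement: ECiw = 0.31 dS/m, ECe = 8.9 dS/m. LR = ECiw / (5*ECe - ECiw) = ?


LR = ECiw / (5*ECe - ECiw)
LR = 0.31 / (5*8.9 - 0.31)
LR = 0.31 / 44.1900

0.0070


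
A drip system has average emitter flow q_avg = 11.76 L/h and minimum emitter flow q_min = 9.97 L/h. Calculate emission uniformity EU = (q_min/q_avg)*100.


EU = (q_min/q_avg)*100 = (9.97/11.76)*100 = 84.7789%

84.7789 %


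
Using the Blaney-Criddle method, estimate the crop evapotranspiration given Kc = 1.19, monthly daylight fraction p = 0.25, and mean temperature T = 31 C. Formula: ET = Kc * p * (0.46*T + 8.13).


ET = Kc * p * (0.46*T + 8.13)
ET = 1.19 * 0.25 * (0.46*31 + 8.13)
ET = 1.19 * 0.25 * 22.3900

6.6610 mm/day


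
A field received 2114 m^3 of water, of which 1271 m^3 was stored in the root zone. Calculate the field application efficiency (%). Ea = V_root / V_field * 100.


Ea = V_root / V_field * 100 = 1271 / 2114 * 100 = 60.1230%

60.1230 %


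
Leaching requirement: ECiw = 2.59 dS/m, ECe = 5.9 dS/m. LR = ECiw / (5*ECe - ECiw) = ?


LR = ECiw / (5*ECe - ECiw)
LR = 2.59 / (5*5.9 - 2.59)
LR = 2.59 / 26.9100

0.0962


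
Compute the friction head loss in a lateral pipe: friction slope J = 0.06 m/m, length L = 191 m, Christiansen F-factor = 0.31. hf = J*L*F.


hf = J * L * F = 0.06 * 191 * 0.31 = 3.5526 m

3.5526 m


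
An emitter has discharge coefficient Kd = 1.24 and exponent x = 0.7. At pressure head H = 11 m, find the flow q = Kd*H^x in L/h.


q = Kd * H^x = 1.24 * 11^0.7 = 1.24 * 5.357657

6.6435 L/h


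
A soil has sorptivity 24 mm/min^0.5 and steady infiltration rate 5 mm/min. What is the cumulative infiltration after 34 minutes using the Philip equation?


F = S*sqrt(t) + A*t
F = 24*sqrt(34) + 5*34
F = 24*5.830952 + 170

309.9428 mm


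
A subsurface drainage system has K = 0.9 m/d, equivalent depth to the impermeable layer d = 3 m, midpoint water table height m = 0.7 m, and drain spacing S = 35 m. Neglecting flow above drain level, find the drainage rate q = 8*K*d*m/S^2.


q = 8*K*d*m/S^2
q = 8*0.9*3*0.7/35^2
q = 15.1200 / 1225

0.0123 m/d


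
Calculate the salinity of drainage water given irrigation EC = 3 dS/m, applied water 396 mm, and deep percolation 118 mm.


EC_dw = EC_iw * D_iw / D_dw
EC_dw = 3 * 396 / 118
EC_dw = 1188 / 118

10.0678 dS/m


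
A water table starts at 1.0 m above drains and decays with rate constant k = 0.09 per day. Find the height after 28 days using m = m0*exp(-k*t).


m = m0 * exp(-k*t)
m = 1.0 * exp(-0.09 * 28)
m = 1.0 * exp(-2.5200)

0.0805 m


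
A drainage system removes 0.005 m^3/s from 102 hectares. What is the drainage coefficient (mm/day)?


DC = Q * 86400 / (A * 10000) * 1000
DC = 0.005 * 86400 / (102 * 10000) * 1000
DC = 432000.0000 / 1020000

0.4235 mm/day


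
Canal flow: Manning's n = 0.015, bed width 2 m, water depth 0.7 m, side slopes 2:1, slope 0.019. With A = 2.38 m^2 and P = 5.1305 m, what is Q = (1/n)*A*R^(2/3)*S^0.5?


R = A/P = 2.38/5.1305 = 0.463892
Q = (1/0.015) * 2.38 * 0.463892^(2/3) * 0.019^0.5

13.1061 m^3/s


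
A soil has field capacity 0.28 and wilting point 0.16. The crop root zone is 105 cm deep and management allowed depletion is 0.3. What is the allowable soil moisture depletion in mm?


SMD = (FC - PWP) * d * MAD * 10
SMD = (0.28 - 0.16) * 105 * 0.3 * 10
SMD = 0.1200 * 105 * 0.3 * 10

37.8000 mm


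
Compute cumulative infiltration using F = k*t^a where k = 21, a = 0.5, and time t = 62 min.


F = k * t^a = 21 * 62^0.5
F = 21 * 7.874008

165.3542 mm


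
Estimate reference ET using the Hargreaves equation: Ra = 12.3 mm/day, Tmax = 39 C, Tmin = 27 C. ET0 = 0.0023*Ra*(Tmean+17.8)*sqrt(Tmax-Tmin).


Tmean = (Tmax + Tmin)/2 = (39 + 27)/2 = 33.0
ET0 = 0.0023 * 12.3 * (33.0 + 17.8) * sqrt(39 - 27)
ET0 = 0.0023 * 12.3 * 50.8 * 3.464102

4.9784 mm/day


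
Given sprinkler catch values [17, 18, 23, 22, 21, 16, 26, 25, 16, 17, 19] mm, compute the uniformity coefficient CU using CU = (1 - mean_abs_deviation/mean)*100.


mean = 20.000000 mm
MAD = 3.090909 mm
CU = (1 - 3.090909/20.000000)*100

84.5455 %


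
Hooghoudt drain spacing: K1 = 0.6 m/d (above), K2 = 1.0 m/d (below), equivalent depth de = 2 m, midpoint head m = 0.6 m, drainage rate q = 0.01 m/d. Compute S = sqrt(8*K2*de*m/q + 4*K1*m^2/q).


S^2 = 8*K2*de*m/q + 4*K1*m^2/q
S^2 = 8*1.0*2*0.6/0.01 + 4*0.6*0.6^2/0.01
S = sqrt(1046.4000)

32.3481 m


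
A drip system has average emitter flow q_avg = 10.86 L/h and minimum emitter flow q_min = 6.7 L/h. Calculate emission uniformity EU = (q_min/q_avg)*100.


EU = (q_min/q_avg)*100 = (6.7/10.86)*100 = 61.6943%

61.6943 %


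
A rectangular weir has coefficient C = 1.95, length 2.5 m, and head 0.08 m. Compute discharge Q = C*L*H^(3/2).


Q = C * L * H^(3/2) = 1.95 * 2.5 * 0.08^1.5 = 1.95 * 2.5 * 0.022627

0.1103 m^3/s


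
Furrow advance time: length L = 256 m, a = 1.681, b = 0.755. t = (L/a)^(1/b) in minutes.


t = (L/a)^(1/b)
t = (256/1.681)^(1/0.755)
t = 152.290303^(1/0.755)

777.9588 min


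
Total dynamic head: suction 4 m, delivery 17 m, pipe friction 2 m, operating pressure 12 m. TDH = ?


TDH = Hs + Hd + hf + Hp = 4 + 17 + 2 + 12 = 35

35 m
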